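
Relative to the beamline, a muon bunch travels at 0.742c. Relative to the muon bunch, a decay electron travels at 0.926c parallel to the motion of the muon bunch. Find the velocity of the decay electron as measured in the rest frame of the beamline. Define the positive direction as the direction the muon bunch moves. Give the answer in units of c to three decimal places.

With v = 0.742 and u' = 0.926 (in units of c),
u = (u' + v)/(1 + u'v/c²):
u = (0.926 + 0.742) / (1 + 0.926·0.742) = 1.6680/1.6871 = 0.9887

0.989c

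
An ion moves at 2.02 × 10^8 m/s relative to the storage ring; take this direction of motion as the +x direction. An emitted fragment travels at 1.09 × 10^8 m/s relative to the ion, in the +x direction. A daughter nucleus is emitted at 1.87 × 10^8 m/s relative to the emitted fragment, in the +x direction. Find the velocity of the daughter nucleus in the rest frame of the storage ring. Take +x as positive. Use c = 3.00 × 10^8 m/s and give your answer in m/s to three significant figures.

2.88 × 10^8 m/s

Apply u = (u' + v)/(1 + u'v/c²) successively, working outward toward the storage ring.
(Dividing each given speed by c = 3.00 × 10^8 m/s to work in units of c.)
Start: velocity of the ion relative to the storage ring = 0.6733c.
Compose with the emitted fragment (u' = 0.363 in the ion frame): u_1 = (0.363 + 0.673) / (1 + 0.363·0.673) = 1.0367/1.2446 = 0.8329.
Compose with the daughter nucleus (u' = 0.623 in the emitted fragment frame): u_2 = (0.623 + 0.833) / (1 + 0.623·0.833) = 1.4562/1.5192 = 0.9586.
So u = 0.9586 × 3.00 × 10^8 m/s.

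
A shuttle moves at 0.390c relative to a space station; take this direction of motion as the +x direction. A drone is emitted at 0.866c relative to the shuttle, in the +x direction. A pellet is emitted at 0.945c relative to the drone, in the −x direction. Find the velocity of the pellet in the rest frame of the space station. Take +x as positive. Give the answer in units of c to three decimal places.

-0.054c

Apply u = (u' + v)/(1 + u'v/c²) successively, working outward toward the space station.
Start: velocity of the shuttle relative to the space station = 0.3900c.
Compose with the drone (u' = 0.866 in the shuttle frame): u_1 = (0.866 + 0.390) / (1 + 0.866·0.390) = 1.2560/1.3377 = 0.9389.
Compose with the pellet (u' = -0.945 in the drone frame): u_2 = (-0.945 + 0.939) / (1 + (-0.945)·0.939) = -0.0061/0.1127 = -0.0541.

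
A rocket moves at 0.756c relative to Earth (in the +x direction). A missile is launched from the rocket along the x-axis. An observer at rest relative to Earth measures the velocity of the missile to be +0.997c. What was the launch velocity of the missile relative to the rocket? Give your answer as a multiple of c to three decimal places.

Invert the composition law: u' = (u − v)/(1 − uv/c²).
u' = (0.997 − 0.756) / (1 − (0.997)(0.756)) = 0.2410/0.2463 = 0.9786.

+0.979c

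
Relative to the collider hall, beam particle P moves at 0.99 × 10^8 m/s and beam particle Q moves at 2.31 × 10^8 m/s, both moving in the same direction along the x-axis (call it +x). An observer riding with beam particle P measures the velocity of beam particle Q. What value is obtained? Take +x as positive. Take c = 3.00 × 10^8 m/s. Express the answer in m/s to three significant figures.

β_A = 0.330, β_B = 0.770 (dividing each by c = 3.00 × 10^8 m/s).
Transform to A's frame with the inverse velocity-addition law: u' = (u − v)/(1 − uv/c²), taking u = β_B and v = β_A.
u' = (0.770 − 0.330) / (1 − (0.330)(0.770)) = 0.4400/0.7459 = 0.5899.
u' = 0.5899 × 3.00 × 10^8 m/s.

+1.77 × 10^8 m/s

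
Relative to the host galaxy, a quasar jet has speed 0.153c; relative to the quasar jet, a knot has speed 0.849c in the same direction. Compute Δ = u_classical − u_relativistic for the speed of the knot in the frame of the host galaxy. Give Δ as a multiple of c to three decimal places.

Δ = 0.115c

Galilean: u_cl = 0.849 + 0.153 = 1.0020.
Relativistic: u_rel = (0.849 + 0.153) / (1 + 0.849·0.153) = 1.0020/1.1299 = 0.8868.
Δ = 1.0020 − 0.8868 = 0.1152.
(The classical prediction exceeds c; the relativistic result does not.)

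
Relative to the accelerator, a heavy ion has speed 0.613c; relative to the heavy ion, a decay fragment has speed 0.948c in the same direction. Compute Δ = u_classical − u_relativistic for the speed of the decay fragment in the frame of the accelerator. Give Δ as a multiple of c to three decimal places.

Δ = 0.574c

Galilean: u_cl = 0.948 + 0.613 = 1.5610.
Relativistic: u_rel = (0.948 + 0.613) / (1 + 0.948·0.613) = 1.5610/1.5811 = 0.9873.
Δ = 1.5610 − 0.9873 = 0.5737.
(The classical prediction exceeds c; the relativistic result does not.)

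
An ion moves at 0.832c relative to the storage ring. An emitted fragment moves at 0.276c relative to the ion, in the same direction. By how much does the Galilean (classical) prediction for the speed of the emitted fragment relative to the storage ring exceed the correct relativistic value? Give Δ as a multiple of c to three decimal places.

Galilean: u_cl = 0.276 + 0.832 = 1.1080.
Relativistic: u_rel = (0.276 + 0.832) / (1 + 0.276·0.832) = 1.1080/1.2296 = 0.9011.
Δ = 1.1080 − 0.9011 = 0.2069.
(The classical prediction exceeds c; the relativistic result does not.)

Δ = 0.207c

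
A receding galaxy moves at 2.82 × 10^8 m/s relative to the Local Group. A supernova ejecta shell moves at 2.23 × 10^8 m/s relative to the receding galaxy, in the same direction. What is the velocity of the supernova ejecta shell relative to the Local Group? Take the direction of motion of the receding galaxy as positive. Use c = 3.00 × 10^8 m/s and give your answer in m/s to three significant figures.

2.97 × 10^8 m/s

In units of c (dividing by 3.00 × 10^8 m/s): v = 0.940, u' = 0.743.
u = (u' + v)/(1 + u'v/c²):
u = (0.743 + 0.940) / (1 + 0.743·0.940) = 1.6833/1.6987 = 0.9909
(Galilean addition would give +1.683c, exceeding c.)
Converting back: u = 0.9909 × 3.00 × 10^8 m/s.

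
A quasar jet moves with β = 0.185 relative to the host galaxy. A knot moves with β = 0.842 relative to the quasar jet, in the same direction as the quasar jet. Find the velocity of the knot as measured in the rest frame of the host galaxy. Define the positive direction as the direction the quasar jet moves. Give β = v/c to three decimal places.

With v = 0.185 and u' = 0.842 (in units of c),
u = (u' + v)/(1 + u'v/c²):
u = (0.842 + 0.185) / (1 + 0.842·0.185) = 1.0270/1.1558 = 0.8886
(Galilean addition would give +1.027c, exceeding c.)

β = 0.889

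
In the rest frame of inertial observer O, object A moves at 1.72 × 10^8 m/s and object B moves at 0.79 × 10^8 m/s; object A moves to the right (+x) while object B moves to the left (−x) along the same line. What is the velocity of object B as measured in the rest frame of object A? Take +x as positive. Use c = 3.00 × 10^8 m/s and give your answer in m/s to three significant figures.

-2.18 × 10^8 m/s

β_A = 0.573, β_B = -0.263 (dividing each by c = 3.00 × 10^8 m/s).
Transform to A's frame with the inverse velocity-addition law: u' = (u − v)/(1 − uv/c²), taking u = β_B and v = β_A.
u' = (-0.263 − 0.573) / (1 − (0.573)(-0.263)) = -0.8367/1.1510 = -0.7269.
u' = -0.7269 × 3.00 × 10^8 m/s.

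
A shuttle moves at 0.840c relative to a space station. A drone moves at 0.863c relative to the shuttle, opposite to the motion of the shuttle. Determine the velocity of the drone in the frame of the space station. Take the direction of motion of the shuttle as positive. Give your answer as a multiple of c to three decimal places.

With v = 0.840 and u' = -0.863 (in units of c),
u = (u' + v)/(1 + u'v/c²):
u = (-0.863 + 0.840) / (1 + (-0.863)·0.840) = -0.0230/0.2751 = -0.0836

-0.084c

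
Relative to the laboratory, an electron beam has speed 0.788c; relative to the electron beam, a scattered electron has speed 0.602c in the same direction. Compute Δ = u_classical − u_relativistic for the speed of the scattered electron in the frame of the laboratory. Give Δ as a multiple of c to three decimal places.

Δ = 0.447c

Galilean: u_cl = 0.602 + 0.788 = 1.3900.
Relativistic: u_rel = (0.602 + 0.788) / (1 + 0.602·0.788) = 1.3900/1.4744 = 0.9428.
Δ = 1.3900 − 0.9428 = 0.4472.
(The classical prediction exceeds c; the relativistic result does not.)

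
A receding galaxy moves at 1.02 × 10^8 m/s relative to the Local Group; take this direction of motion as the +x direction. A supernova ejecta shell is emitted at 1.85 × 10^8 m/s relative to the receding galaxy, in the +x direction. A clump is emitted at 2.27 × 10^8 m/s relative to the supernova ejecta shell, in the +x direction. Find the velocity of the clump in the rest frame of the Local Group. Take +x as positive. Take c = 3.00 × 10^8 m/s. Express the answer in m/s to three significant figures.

Apply u = (u' + v)/(1 + u'v/c²) successively, working outward toward the Local Group.
(Dividing each given speed by c = 3.00 × 10^8 m/s to work in units of c.)
Start: velocity of the receding galaxy relative to the Local Group = 0.3400c.
Compose with the supernova ejecta shell (u' = 0.617 in the receding galaxy frame): u_1 = (0.617 + 0.340) / (1 + 0.617·0.340) = 0.9567/1.2097 = 0.7909.
Compose with the clump (u' = 0.757 in the supernova ejecta shell frame): u_2 = (0.757 + 0.791) / (1 + 0.757·0.791) = 1.5475/1.5984 = 0.9682.
So u = 0.9682 × 3.00 × 10^8 m/s.

2.90 × 10^8 m/s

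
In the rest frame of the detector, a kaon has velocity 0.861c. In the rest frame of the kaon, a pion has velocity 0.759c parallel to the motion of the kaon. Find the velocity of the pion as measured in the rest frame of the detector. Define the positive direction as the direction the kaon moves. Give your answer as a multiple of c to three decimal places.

0.980c

With v = 0.861 and u' = 0.759 (in units of c),
u = (u' + v)/(1 + u'v/c²):
u = (0.759 + 0.861) / (1 + 0.759·0.861) = 1.6200/1.6535 = 0.9797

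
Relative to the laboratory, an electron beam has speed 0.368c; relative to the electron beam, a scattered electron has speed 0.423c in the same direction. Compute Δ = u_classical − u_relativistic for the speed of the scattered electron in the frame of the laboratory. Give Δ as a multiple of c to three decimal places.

Galilean: u_cl = 0.423 + 0.368 = 0.7910.
Relativistic: u_rel = (0.423 + 0.368) / (1 + 0.423·0.368) = 0.7910/1.1557 = 0.6845.
Δ = 0.7910 − 0.6845 = 0.1065.

Δ = 0.107c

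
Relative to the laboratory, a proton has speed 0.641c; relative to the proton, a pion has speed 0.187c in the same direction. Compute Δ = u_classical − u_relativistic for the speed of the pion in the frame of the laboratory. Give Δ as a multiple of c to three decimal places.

Δ = 0.089c

Galilean: u_cl = 0.187 + 0.641 = 0.8280.
Relativistic: u_rel = (0.187 + 0.641) / (1 + 0.187·0.641) = 0.8280/1.1199 = 0.7394.
Δ = 0.8280 − 0.7394 = 0.0886.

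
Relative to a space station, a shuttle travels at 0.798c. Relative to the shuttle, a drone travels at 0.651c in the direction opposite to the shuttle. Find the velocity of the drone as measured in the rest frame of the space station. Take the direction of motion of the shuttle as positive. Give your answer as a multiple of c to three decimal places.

With v = 0.798 and u' = -0.651 (in units of c),
u = (u' + v)/(1 + u'v/c²):
u = (-0.651 + 0.798) / (1 + (-0.651)·0.798) = 0.1470/0.4805 = 0.3059
(Galilean addition would give +0.147c.)

+0.306c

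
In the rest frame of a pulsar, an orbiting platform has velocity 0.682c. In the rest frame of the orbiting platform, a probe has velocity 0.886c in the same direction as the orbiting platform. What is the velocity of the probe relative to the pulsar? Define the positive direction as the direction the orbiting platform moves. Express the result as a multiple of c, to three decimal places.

With v = 0.682 and u' = 0.886 (in units of c),
u = (u' + v)/(1 + u'v/c²):
u = (0.886 + 0.682) / (1 + 0.886·0.682) = 1.5680/1.6043 = 0.9774
(Galilean addition would give +1.568c, exceeding c.)

0.977c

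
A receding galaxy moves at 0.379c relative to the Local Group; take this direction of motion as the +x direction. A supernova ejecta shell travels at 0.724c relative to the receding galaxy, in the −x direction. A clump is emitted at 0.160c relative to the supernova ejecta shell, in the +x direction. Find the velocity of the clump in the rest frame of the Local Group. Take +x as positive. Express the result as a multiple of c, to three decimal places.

-0.341c

Apply u = (u' + v)/(1 + u'v/c²) successively, working outward toward the Local Group.
Start: velocity of the receding galaxy relative to the Local Group = 0.3790c.
Compose with the supernova ejecta shell (u' = -0.724 in the receding galaxy frame): u_1 = (-0.724 + 0.379) / (1 + (-0.724)·0.379) = -0.3450/0.7256 = -0.4755.
Compose with the clump (u' = 0.160 in the supernova ejecta shell frame): u_2 = (0.160 + (-0.475)) / (1 + 0.160·(-0.475)) = -0.3155/0.9239 = -0.3414.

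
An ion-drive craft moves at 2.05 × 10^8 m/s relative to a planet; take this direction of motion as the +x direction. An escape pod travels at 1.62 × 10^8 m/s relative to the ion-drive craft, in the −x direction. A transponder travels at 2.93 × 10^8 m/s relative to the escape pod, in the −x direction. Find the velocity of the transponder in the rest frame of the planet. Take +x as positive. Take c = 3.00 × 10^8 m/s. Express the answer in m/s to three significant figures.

Apply u = (u' + v)/(1 + u'v/c²) successively, working outward toward the planet.
(Dividing each given speed by c = 3.00 × 10^8 m/s to work in units of c.)
Start: velocity of the ion-drive craft relative to the planet = 0.6833c.
Compose with the escape pod (u' = -0.540 in the ion-drive craft frame): u_1 = (-0.540 + 0.683) / (1 + (-0.540)·0.683) = 0.1433/0.6310 = 0.2272.
Compose with the transponder (u' = -0.977 in the escape pod frame): u_2 = (-0.977 + 0.227) / (1 + (-0.977)·0.227) = -0.7495/0.7781 = -0.9632.
So u = -0.9632 × 3.00 × 10^8 m/s.

-2.89 × 10^8 m/s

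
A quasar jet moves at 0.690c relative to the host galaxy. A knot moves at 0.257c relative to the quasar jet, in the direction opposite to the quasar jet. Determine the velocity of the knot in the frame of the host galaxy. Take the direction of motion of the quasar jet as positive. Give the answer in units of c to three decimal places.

+0.526c

With v = 0.690 and u' = -0.257 (in units of c),
u = (u' + v)/(1 + u'v/c²):
u = (-0.257 + 0.690) / (1 + (-0.257)·0.690) = 0.4330/0.8227 = 0.5263
(Galilean addition would give +0.433c.)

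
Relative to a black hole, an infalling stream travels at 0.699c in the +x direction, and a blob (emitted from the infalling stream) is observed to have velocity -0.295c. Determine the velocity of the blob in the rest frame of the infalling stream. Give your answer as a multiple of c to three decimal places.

Invert the composition law: u' = (u − v)/(1 − uv/c²).
u' = (-0.295 − 0.699) / (1 − (-0.295)(0.699)) = -0.9940/1.2062 = -0.8241.

-0.824c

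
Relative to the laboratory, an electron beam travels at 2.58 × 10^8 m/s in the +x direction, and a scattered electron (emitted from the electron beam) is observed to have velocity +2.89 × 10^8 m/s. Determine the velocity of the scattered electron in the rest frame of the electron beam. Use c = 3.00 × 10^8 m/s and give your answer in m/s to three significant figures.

v = 0.860c, u = 0.963c.
Invert the composition law: u' = (u − v)/(1 − uv/c²).
u' = (0.963 − 0.860) / (1 − (0.963)(0.860)) = 0.1033/0.1715 = 0.6024.
u' = 0.6024 × 3.00 × 10^8 m/s.

+1.81 × 10^8 m/s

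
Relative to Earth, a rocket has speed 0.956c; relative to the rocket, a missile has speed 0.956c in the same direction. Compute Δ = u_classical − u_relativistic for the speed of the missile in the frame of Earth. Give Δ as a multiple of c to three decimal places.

Galilean: u_cl = 0.956 + 0.956 = 1.9120.
Relativistic: u_rel = (0.956 + 0.956) / (1 + 0.956·0.956) = 1.9120/1.9139 = 0.9990.
Δ = 1.9120 − 0.9990 = 0.9130.
(The classical prediction exceeds c; the relativistic result does not.)

Δ = 0.913c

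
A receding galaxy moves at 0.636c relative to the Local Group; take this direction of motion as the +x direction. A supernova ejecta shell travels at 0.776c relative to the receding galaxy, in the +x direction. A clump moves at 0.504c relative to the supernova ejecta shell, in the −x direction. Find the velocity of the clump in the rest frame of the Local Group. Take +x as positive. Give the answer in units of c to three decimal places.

+0.843c

Apply u = (u' + v)/(1 + u'v/c²) successively, working outward toward the Local Group.
Start: velocity of the receding galaxy relative to the Local Group = 0.6360c.
Compose with the supernova ejecta shell (u' = 0.776 in the receding galaxy frame): u_1 = (0.776 + 0.636) / (1 + 0.776·0.636) = 1.4120/1.4935 = 0.9454.
Compose with the clump (u' = -0.504 in the supernova ejecta shell frame): u_2 = (-0.504 + 0.945) / (1 + (-0.504)·0.945) = 0.4414/0.5235 = 0.8432.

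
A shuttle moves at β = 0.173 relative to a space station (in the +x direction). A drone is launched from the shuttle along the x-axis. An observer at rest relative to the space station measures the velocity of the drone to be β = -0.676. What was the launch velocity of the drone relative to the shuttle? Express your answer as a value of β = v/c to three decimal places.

Invert the composition law: u' = (u − v)/(1 − uv/c²).
u' = (-0.676 − 0.173) / (1 − (-0.676)(0.173)) = -0.8490/1.1169 = -0.7601.

β = -0.760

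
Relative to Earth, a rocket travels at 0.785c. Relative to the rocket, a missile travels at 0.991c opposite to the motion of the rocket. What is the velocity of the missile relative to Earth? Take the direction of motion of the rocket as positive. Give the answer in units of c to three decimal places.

-0.928c

With v = 0.785 and u' = -0.991 (in units of c),
u = (u' + v)/(1 + u'v/c²):
u = (-0.991 + 0.785) / (1 + (-0.991)·0.785) = -0.2060/0.2221 = -0.9277
(Galilean addition would give -0.206c.)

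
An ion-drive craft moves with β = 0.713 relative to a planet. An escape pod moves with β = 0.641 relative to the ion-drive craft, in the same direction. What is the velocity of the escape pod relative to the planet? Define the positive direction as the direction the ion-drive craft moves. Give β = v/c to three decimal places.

β = 0.929

With v = 0.713 and u' = 0.641 (in units of c),
u = (u' + v)/(1 + u'v/c²):
u = (0.641 + 0.713) / (1 + 0.641·0.713) = 1.3540/1.4570 = 0.9293
(Galilean addition would give +1.354c, exceeding c.)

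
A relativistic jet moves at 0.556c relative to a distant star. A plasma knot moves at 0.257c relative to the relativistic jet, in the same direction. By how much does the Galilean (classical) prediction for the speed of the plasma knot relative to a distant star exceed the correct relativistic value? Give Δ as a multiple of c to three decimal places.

Δ = 0.102c

Galilean: u_cl = 0.257 + 0.556 = 0.8130.
Relativistic: u_rel = (0.257 + 0.556) / (1 + 0.257·0.556) = 0.8130/1.1429 = 0.7114.
Δ = 0.8130 − 0.7114 = 0.1016.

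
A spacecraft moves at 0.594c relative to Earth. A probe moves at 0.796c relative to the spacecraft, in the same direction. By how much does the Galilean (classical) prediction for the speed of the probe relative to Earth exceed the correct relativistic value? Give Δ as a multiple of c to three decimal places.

Galilean: u_cl = 0.796 + 0.594 = 1.3900.
Relativistic: u_rel = (0.796 + 0.594) / (1 + 0.796·0.594) = 1.3900/1.4728 = 0.9438.
Δ = 1.3900 − 0.9438 = 0.4462.
(The classical prediction exceeds c; the relativistic result does not.)

Δ = 0.446c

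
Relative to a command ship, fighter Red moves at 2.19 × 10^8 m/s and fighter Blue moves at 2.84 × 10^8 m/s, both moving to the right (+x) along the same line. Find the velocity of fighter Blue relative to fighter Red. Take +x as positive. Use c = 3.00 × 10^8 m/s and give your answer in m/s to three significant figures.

β_A = 0.730, β_B = 0.947 (dividing each by c = 3.00 × 10^8 m/s).
Transform to A's frame with the inverse velocity-addition law: u' = (u − v)/(1 − uv/c²), taking u = β_B and v = β_A.
u' = (0.947 − 0.730) / (1 − (0.730)(0.947)) = 0.2167/0.3089 = 0.7013.
u' = 0.7013 × 3.00 × 10^8 m/s.

+2.10 × 10^8 m/s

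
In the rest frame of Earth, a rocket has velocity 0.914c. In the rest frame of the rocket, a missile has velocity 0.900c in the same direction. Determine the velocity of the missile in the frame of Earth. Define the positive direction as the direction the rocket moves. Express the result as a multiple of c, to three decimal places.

With v = 0.914 and u' = 0.900 (in units of c),
u = (u' + v)/(1 + u'v/c²):
u = (0.900 + 0.914) / (1 + 0.900·0.914) = 1.8140/1.8226 = 0.9953
(Galilean addition would give +1.814c, exceeding c.)

0.995c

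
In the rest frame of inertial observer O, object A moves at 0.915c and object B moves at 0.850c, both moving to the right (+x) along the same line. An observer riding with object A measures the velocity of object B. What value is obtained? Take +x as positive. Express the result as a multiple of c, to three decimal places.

β_A = 0.915, β_B = 0.850.
Transform to A's frame with the inverse velocity-addition law: u' = (u − v)/(1 − uv/c²), taking u = β_B and v = β_A.
u' = (0.850 − 0.915) / (1 − (0.915)(0.850)) = -0.0650/0.2223 = -0.2925.

-0.292c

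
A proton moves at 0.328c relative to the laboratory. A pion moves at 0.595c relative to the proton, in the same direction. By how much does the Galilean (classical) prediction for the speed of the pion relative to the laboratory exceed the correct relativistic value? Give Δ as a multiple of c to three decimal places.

Galilean: u_cl = 0.595 + 0.328 = 0.9230.
Relativistic: u_rel = (0.595 + 0.328) / (1 + 0.595·0.328) = 0.9230/1.1952 = 0.7723.
Δ = 0.9230 − 0.7723 = 0.1507.

Δ = 0.151c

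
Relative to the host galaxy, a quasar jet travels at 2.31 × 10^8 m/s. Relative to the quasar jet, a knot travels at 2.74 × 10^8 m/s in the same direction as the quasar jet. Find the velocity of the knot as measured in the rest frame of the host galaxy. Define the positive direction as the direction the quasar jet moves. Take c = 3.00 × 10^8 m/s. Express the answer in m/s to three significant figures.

In units of c (dividing by 3.00 × 10^8 m/s): v = 0.770, u' = 0.913.
u = (u' + v)/(1 + u'v/c²):
u = (0.913 + 0.770) / (1 + 0.913·0.770) = 1.6833/1.7033 = 0.9883
(Galilean addition would give +1.683c, exceeding c.)
Converting back: u = 0.9883 × 3.00 × 10^8 m/s.

2.96 × 10^8 m/s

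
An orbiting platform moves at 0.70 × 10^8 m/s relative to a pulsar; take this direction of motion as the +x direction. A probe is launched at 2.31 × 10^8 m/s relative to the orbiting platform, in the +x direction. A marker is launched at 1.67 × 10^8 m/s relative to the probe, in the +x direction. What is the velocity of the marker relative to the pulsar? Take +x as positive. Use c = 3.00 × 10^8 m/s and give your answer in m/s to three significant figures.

2.87 × 10^8 m/s

Apply u = (u' + v)/(1 + u'v/c²) successively, working outward toward the pulsar.
(Dividing each given speed by c = 3.00 × 10^8 m/s to work in units of c.)
Start: velocity of the orbiting platform relative to the pulsar = 0.2333c.
Compose with the probe (u' = 0.770 in the orbiting platform frame): u_1 = (0.770 + 0.233) / (1 + 0.770·0.233) = 1.0033/1.1797 = 0.8505.
Compose with the marker (u' = 0.557 in the probe frame): u_2 = (0.557 + 0.851) / (1 + 0.557·0.851) = 1.4072/1.4735 = 0.9550.
So u = 0.9550 × 3.00 × 10^8 m/s.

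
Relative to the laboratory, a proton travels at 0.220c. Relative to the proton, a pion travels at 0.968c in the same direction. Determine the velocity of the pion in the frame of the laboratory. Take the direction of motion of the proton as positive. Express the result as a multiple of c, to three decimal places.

0.979c

With v = 0.220 and u' = 0.968 (in units of c),
u = (u' + v)/(1 + u'v/c²):
u = (0.968 + 0.220) / (1 + 0.968·0.220) = 1.1880/1.2130 = 0.9794
(Galilean addition would give +1.188c, exceeding c.)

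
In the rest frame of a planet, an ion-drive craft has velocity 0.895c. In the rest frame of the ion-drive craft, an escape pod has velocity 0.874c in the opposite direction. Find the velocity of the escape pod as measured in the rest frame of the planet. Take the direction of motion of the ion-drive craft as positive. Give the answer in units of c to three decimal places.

+0.096c

With v = 0.895 and u' = -0.874 (in units of c),
u = (u' + v)/(1 + u'v/c²):
u = (-0.874 + 0.895) / (1 + (-0.874)·0.895) = 0.0210/0.2178 = 0.0964
(Galilean addition would give +0.021c.)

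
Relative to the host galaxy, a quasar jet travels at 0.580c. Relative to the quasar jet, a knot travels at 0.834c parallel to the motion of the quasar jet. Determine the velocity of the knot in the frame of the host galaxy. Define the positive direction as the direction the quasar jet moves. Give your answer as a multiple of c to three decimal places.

0.953c

With v = 0.580 and u' = 0.834 (in units of c),
u = (u' + v)/(1 + u'v/c²):
u = (0.834 + 0.580) / (1 + 0.834·0.580) = 1.4140/1.4837 = 0.9530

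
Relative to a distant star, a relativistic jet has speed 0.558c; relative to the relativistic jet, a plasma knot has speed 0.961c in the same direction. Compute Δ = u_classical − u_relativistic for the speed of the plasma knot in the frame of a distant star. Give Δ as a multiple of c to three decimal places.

Galilean: u_cl = 0.961 + 0.558 = 1.5190.
Relativistic: u_rel = (0.961 + 0.558) / (1 + 0.961·0.558) = 1.5190/1.5362 = 0.9888.
Δ = 1.5190 − 0.9888 = 0.5302.
(The classical prediction exceeds c; the relativistic result does not.)

Δ = 0.530c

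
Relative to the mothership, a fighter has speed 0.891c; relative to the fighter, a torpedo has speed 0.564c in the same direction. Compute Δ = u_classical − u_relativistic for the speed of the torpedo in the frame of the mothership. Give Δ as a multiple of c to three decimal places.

Galilean: u_cl = 0.564 + 0.891 = 1.4550.
Relativistic: u_rel = (0.564 + 0.891) / (1 + 0.564·0.891) = 1.4550/1.5025 = 0.9684.
Δ = 1.4550 − 0.9684 = 0.4866.
(The classical prediction exceeds c; the relativistic result does not.)

Δ = 0.487c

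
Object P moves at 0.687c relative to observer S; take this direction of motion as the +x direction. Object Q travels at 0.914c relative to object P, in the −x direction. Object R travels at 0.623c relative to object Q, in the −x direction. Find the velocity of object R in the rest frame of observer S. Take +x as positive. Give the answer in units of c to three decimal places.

Apply u = (u' + v)/(1 + u'v/c²) successively, working outward toward observer S.
Start: velocity of object P relative to observer S = 0.6870c.
Compose with object Q (u' = -0.914 in object P frame): u_1 = (-0.914 + 0.687) / (1 + (-0.914)·0.687) = -0.2270/0.3721 = -0.6101.
Compose with object R (u' = -0.623 in object Q frame): u_2 = (-0.623 + (-0.610)) / (1 + (-0.623)·(-0.610)) = -1.2331/1.3801 = -0.8935.

-0.893c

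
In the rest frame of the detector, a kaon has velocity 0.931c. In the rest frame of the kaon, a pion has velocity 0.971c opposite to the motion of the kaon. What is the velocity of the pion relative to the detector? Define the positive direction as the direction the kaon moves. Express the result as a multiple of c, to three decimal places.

With v = 0.931 and u' = -0.971 (in units of c),
u = (u' + v)/(1 + u'v/c²):
u = (-0.971 + 0.931) / (1 + (-0.971)·0.931) = -0.0400/0.0960 = -0.4167

-0.417c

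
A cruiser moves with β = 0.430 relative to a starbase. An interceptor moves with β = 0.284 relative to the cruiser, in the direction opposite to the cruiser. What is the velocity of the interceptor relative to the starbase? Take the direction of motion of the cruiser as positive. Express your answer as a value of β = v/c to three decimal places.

With v = 0.430 and u' = -0.284 (in units of c),
u = (u' + v)/(1 + u'v/c²):
u = (-0.284 + 0.430) / (1 + (-0.284)·0.430) = 0.1460/0.8779 = 0.1663

β = +0.166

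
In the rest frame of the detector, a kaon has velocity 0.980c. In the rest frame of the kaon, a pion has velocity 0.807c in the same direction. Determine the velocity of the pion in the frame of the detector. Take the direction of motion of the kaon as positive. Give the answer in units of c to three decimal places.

0.998c

With v = 0.980 and u' = 0.807 (in units of c),
u = (u' + v)/(1 + u'v/c²):
u = (0.807 + 0.980) / (1 + 0.807·0.980) = 1.7870/1.7909 = 0.9978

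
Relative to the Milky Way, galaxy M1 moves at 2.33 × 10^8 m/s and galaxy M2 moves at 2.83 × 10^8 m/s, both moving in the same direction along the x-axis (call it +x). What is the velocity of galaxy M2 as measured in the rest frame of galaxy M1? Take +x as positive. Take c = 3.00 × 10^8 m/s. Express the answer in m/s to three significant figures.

+1.87 × 10^8 m/s

β_A = 0.777, β_B = 0.943 (dividing each by c = 3.00 × 10^8 m/s).
Transform to A's frame with the inverse velocity-addition law: u' = (u − v)/(1 − uv/c²), taking u = β_B and v = β_A.
u' = (0.943 − 0.777) / (1 − (0.777)(0.943)) = 0.1667/0.2673 = 0.6234.
u' = 0.6234 × 3.00 × 10^8 m/s.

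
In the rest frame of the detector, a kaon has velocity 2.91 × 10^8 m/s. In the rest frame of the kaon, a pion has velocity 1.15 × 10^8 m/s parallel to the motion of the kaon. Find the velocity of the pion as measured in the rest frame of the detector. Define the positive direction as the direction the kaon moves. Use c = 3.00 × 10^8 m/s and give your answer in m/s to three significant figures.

In units of c (dividing by 3.00 × 10^8 m/s): v = 0.970, u' = 0.383.
u = (u' + v)/(1 + u'v/c²):
u = (0.383 + 0.970) / (1 + 0.383·0.970) = 1.3533/1.3718 = 0.9865
Converting back: u = 0.9865 × 3.00 × 10^8 m/s.

2.96 × 10^8 m/s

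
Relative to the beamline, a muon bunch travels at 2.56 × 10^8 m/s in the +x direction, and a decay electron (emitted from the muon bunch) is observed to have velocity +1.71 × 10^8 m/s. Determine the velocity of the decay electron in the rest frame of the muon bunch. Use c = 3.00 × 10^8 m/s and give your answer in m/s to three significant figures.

-1.65 × 10^8 m/s

v = 0.853c, u = 0.570c.
Invert the composition law: u' = (u − v)/(1 − uv/c²).
u' = (0.570 − 0.853) / (1 − (0.570)(0.853)) = -0.2833/0.5136 = -0.5517.
u' = -0.5517 × 3.00 × 10^8 m/s.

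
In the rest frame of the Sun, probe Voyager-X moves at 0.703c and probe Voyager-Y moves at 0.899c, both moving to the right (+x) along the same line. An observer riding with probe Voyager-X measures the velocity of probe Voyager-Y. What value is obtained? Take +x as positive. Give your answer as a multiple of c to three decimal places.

β_A = 0.703, β_B = 0.899.
Transform to A's frame with the inverse velocity-addition law: u' = (u − v)/(1 − uv/c²), taking u = β_B and v = β_A.
u' = (0.899 − 0.703) / (1 − (0.703)(0.899)) = 0.1960/0.3680 = 0.5326.

+0.533c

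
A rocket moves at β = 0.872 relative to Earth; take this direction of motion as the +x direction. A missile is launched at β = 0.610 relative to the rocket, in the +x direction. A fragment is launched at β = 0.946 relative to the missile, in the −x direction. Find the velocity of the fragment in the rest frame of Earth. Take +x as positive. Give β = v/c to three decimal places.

Apply u = (u' + v)/(1 + u'v/c²) successively, working outward toward Earth.
Start: velocity of the rocket relative to Earth = 0.8720c.
Compose with the missile (u' = 0.610 in the rocket frame): u_1 = (0.610 + 0.872) / (1 + 0.610·0.872) = 1.4820/1.5319 = 0.9674.
Compose with the fragment (u' = -0.946 in the missile frame): u_2 = (-0.946 + 0.967) / (1 + (-0.946)·0.967) = 0.0214/0.0848 = 0.2524.

β = +0.252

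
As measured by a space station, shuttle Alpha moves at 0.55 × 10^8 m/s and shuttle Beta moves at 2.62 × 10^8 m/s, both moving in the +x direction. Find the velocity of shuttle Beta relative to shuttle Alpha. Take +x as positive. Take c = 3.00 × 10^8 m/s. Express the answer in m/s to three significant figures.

β_A = 0.183, β_B = 0.873 (dividing each by c = 3.00 × 10^8 m/s).
Transform to A's frame with the inverse velocity-addition law: u' = (u − v)/(1 − uv/c²), taking u = β_B and v = β_A.
u' = (0.873 − 0.183) / (1 − (0.183)(0.873)) = 0.6900/0.8399 = 0.8215.
u' = 0.8215 × 3.00 × 10^8 m/s.

+2.46 × 10^8 m/s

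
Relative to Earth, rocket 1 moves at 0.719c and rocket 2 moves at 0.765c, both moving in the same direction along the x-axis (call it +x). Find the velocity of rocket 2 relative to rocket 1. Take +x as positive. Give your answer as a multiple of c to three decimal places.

β_A = 0.719, β_B = 0.765.
Transform to A's frame with the inverse velocity-addition law: u' = (u − v)/(1 − uv/c²), taking u = β_B and v = β_A.
u' = (0.765 − 0.719) / (1 − (0.719)(0.765)) = 0.0460/0.4500 = 0.1022.

+0.102c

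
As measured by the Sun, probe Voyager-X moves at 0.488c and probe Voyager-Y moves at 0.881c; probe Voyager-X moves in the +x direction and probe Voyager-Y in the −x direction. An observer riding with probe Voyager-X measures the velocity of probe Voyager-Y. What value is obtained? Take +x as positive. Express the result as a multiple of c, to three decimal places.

-0.957c

β_A = 0.488, β_B = -0.881.
Transform to A's frame with the inverse velocity-addition law: u' = (u − v)/(1 − uv/c²), taking u = β_B and v = β_A.
u' = (-0.881 − 0.488) / (1 − (0.488)(-0.881)) = -1.3690/1.4299 = -0.9574.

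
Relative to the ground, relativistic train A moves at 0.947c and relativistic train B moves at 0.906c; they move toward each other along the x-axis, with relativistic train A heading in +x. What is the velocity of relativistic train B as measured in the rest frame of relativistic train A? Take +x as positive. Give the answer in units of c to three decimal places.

-0.997c

β_A = 0.947, β_B = -0.906.
Transform to A's frame with the inverse velocity-addition law: u' = (u − v)/(1 − uv/c²), taking u = β_B and v = β_A.
u' = (-0.906 − 0.947) / (1 − (0.947)(-0.906)) = -1.8530/1.8580 = -0.9973.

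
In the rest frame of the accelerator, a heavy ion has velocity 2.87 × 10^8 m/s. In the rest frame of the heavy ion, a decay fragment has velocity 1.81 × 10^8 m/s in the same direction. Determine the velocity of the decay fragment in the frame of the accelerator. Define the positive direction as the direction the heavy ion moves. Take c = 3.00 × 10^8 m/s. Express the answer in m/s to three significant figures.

2.97 × 10^8 m/s

In units of c (dividing by 3.00 × 10^8 m/s): v = 0.957, u' = 0.603.
u = (u' + v)/(1 + u'v/c²):
u = (0.603 + 0.957) / (1 + 0.603·0.957) = 1.5600/1.5772 = 0.9891
(Galilean addition would give +1.560c, exceeding c.)
Converting back: u = 0.9891 × 3.00 × 10^8 m/s.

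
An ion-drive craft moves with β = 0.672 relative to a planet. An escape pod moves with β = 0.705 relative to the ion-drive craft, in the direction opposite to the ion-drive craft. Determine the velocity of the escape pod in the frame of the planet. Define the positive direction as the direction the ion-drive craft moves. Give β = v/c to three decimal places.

With v = 0.672 and u' = -0.705 (in units of c),
u = (u' + v)/(1 + u'v/c²):
u = (-0.705 + 0.672) / (1 + (-0.705)·0.672) = -0.0330/0.5262 = -0.0627

β = -0.063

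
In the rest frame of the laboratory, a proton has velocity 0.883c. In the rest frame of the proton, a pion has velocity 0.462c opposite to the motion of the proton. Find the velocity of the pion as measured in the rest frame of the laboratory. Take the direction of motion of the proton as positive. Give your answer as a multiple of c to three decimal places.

With v = 0.883 and u' = -0.462 (in units of c),
u = (u' + v)/(1 + u'v/c²):
u = (-0.462 + 0.883) / (1 + (-0.462)·0.883) = 0.4210/0.5921 = 0.7111

+0.711c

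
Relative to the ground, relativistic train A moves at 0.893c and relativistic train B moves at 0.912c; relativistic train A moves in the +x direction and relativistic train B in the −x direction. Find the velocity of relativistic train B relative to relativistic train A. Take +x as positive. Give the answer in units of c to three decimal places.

β_A = 0.893, β_B = -0.912.
Transform to A's frame with the inverse velocity-addition law: u' = (u − v)/(1 − uv/c²), taking u = β_B and v = β_A.
u' = (-0.912 − 0.893) / (1 − (0.893)(-0.912)) = -1.8050/1.8144 = -0.9948.

-0.995c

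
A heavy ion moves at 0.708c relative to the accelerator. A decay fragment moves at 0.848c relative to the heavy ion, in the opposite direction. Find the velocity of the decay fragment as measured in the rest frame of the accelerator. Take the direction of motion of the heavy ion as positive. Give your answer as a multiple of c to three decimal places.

-0.350c

With v = 0.708 and u' = -0.848 (in units of c),
u = (u' + v)/(1 + u'v/c²):
u = (-0.848 + 0.708) / (1 + (-0.848)·0.708) = -0.1400/0.3996 = -0.3503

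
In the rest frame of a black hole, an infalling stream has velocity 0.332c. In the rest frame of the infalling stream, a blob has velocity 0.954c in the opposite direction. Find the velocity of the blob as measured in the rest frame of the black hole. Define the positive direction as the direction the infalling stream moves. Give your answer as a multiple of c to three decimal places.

-0.910c

With v = 0.332 and u' = -0.954 (in units of c),
u = (u' + v)/(1 + u'v/c²):
u = (-0.954 + 0.332) / (1 + (-0.954)·0.332) = -0.6220/0.6833 = -0.9103
(Galilean addition would give -0.622c.)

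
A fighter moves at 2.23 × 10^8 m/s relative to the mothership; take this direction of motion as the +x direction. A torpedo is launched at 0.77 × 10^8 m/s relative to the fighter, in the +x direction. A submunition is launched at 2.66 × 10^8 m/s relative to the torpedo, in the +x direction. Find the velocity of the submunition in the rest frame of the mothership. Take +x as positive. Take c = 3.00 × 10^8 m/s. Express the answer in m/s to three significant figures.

Apply u = (u' + v)/(1 + u'v/c²) successively, working outward toward the mothership.
(Dividing each given speed by c = 3.00 × 10^8 m/s to work in units of c.)
Start: velocity of the fighter relative to the mothership = 0.7433c.
Compose with the torpedo (u' = 0.257 in the fighter frame): u_1 = (0.257 + 0.743) / (1 + 0.257·0.743) = 1.0000/1.1908 = 0.8398.
Compose with the submunition (u' = 0.887 in the torpedo frame): u_2 = (0.887 + 0.840) / (1 + 0.887·0.840) = 1.7264/1.7446 = 0.9896.
So u = 0.9896 × 3.00 × 10^8 m/s.

2.97 × 10^8 m/s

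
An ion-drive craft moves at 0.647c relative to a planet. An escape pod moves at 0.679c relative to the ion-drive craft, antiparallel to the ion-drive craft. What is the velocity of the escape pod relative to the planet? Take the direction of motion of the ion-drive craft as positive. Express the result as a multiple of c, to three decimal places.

With v = 0.647 and u' = -0.679 (in units of c),
u = (u' + v)/(1 + u'v/c²):
u = (-0.679 + 0.647) / (1 + (-0.679)·0.647) = -0.0320/0.5607 = -0.0571

-0.057c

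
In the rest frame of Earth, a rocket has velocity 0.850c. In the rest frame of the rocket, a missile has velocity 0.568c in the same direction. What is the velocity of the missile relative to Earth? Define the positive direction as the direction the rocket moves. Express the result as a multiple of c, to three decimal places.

With v = 0.850 and u' = 0.568 (in units of c),
u = (u' + v)/(1 + u'v/c²):
u = (0.568 + 0.850) / (1 + 0.568·0.850) = 1.4180/1.4828 = 0.9563
(Galilean addition would give +1.418c, exceeding c.)

0.956c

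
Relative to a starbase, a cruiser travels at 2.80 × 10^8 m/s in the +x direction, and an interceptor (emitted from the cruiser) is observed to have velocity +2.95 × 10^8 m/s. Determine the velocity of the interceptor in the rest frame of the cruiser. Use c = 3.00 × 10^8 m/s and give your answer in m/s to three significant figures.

v = 0.933c, u = 0.983c.
Invert the composition law: u' = (u − v)/(1 − uv/c²).
u' = (0.983 − 0.933) / (1 − (0.983)(0.933)) = 0.0500/0.0822 = 0.6081.
u' = 0.6081 × 3.00 × 10^8 m/s.

+1.82 × 10^8 m/s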